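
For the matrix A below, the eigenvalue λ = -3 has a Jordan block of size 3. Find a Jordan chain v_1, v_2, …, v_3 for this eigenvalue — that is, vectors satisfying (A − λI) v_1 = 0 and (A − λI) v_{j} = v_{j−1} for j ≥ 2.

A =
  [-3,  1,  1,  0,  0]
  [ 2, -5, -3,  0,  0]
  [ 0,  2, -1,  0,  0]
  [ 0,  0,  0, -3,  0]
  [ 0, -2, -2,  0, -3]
A Jordan chain for λ = -3 of length 3:
v_1 = (2, -4, 4, 0, -4)ᵀ
v_2 = (0, 2, 0, 0, 0)ᵀ
v_3 = (1, 0, 0, 0, 0)ᵀ

Let N = A − (-3)·I. We want v_3 with N^3 v_3 = 0 but N^2 v_3 ≠ 0; then v_{j-1} := N · v_j for j = 3, …, 2.

Pick v_3 = (1, 0, 0, 0, 0)ᵀ.
Then v_2 = N · v_3 = (0, 2, 0, 0, 0)ᵀ.
Then v_1 = N · v_2 = (2, -4, 4, 0, -4)ᵀ.

Sanity check: (A − (-3)·I) v_1 = (0, 0, 0, 0, 0)ᵀ = 0. ✓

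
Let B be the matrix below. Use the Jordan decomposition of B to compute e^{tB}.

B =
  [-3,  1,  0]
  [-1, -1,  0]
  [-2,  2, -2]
e^{tB} =
  [-t*exp(-2*t) + exp(-2*t), t*exp(-2*t), 0]
  [-t*exp(-2*t), t*exp(-2*t) + exp(-2*t), 0]
  [-2*t*exp(-2*t), 2*t*exp(-2*t), exp(-2*t)]

Strategy: write B = P · J · P⁻¹ where J is a Jordan canonical form, so e^{tB} = P · e^{tJ} · P⁻¹, and e^{tJ} can be computed block-by-block.

B has Jordan form
J =
  [-2,  1,  0]
  [ 0, -2,  0]
  [ 0,  0, -2]
(up to reordering of blocks).

Per-block formulas:
  For a 1×1 block at λ = -2: exp(t · [-2]) = [e^(-2t)].
  For a 2×2 Jordan block J_2(-2): exp(t · J_2(-2)) = e^(-2t)·(I + t·N), where N is the 2×2 nilpotent shift.

After assembling e^{tJ} and conjugating by P, we get:

e^{tB} =
  [-t*exp(-2*t) + exp(-2*t), t*exp(-2*t), 0]
  [-t*exp(-2*t), t*exp(-2*t) + exp(-2*t), 0]
  [-2*t*exp(-2*t), 2*t*exp(-2*t), exp(-2*t)]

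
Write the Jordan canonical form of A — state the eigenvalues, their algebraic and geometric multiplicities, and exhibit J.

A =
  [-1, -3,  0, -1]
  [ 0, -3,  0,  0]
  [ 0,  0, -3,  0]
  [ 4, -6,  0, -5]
J_2(-3) ⊕ J_1(-3) ⊕ J_1(-3)

The characteristic polynomial is
  det(x·I − A) = x^4 + 12*x^3 + 54*x^2 + 108*x + 81 = (x + 3)^4

Eigenvalues and multiplicities (the geometric multiplicity of λ is n − rank(A − λI), which equals the number of Jordan blocks for λ):
  λ = -3: algebraic multiplicity = 4, geometric multiplicity = 3

Determining the block sizes for each eigenvalue:
  λ = -3: 3 blocks summing to 4 forces exactly one block of size 2 and the rest size 1 → block sizes [2, 1, 1]

Assembling the blocks gives a Jordan form
J =
  [-3,  1,  0,  0]
  [ 0, -3,  0,  0]
  [ 0,  0, -3,  0]
  [ 0,  0,  0, -3]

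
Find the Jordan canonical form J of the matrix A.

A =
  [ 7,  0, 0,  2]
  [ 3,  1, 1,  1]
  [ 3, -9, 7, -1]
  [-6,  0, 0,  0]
J_1(3) ⊕ J_2(4) ⊕ J_1(4)

The characteristic polynomial is
  det(x·I − A) = x^4 - 15*x^3 + 84*x^2 - 208*x + 192 = (x - 4)^3*(x - 3)

Eigenvalues and multiplicities (the geometric multiplicity of λ is n − rank(A − λI), which equals the number of Jordan blocks for λ):
  λ = 3: algebraic multiplicity = 1, geometric multiplicity = 1
  λ = 4: algebraic multiplicity = 3, geometric multiplicity = 2

Determining the block sizes for each eigenvalue:
  λ = 3: one block (gm = 1), so the single block has size am = 1 → block sizes [1]
  λ = 4: 2 blocks summing to 3 forces exactly one block of size 2 and the rest size 1 → block sizes [2, 1]

Assembling the blocks gives a Jordan form
J =
  [3, 0, 0, 0]
  [0, 4, 1, 0]
  [0, 0, 4, 0]
  [0, 0, 0, 4]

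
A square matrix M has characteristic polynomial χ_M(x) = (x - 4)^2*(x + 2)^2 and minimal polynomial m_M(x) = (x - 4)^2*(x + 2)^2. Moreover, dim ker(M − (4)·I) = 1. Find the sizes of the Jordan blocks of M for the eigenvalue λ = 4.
Block sizes for λ = 4: [2]

Step 1 — from the characteristic polynomial, algebraic multiplicity of λ = 4 is 2. From dim ker(M − (4)·I) = 1, there are exactly 1 Jordan blocks for λ = 4.
Step 2 — from the minimal polynomial, the factor (x − 4)^2 tells us the largest block for λ = 4 has size 2.
Step 3 — with total size 2, 1 blocks, and largest block 2, the block sizes (in nonincreasing order) are [2].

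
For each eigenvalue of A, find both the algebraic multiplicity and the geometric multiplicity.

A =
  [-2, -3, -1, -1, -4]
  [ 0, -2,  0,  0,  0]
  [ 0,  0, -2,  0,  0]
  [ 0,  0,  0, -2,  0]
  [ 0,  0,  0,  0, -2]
λ = -2: alg = 5, geom = 4

Step 1 — factor the characteristic polynomial to read off the algebraic multiplicities:
  χ_A(x) = (x + 2)^5

Step 2 — compute geometric multiplicities via the rank-nullity identity g(λ) = n − rank(A − λI):
  rank(A − (-2)·I) = 1, so dim ker(A − (-2)·I) = n − 1 = 4

Summary:
  λ = -2: algebraic multiplicity = 5, geometric multiplicity = 4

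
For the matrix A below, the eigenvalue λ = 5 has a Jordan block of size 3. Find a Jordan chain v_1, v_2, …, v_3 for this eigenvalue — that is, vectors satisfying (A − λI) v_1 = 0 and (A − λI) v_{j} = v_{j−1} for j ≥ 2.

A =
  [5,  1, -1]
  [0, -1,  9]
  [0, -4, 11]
A Jordan chain for λ = 5 of length 3:
v_1 = (-2, 0, 0)ᵀ
v_2 = (1, -6, -4)ᵀ
v_3 = (0, 1, 0)ᵀ

Let N = A − (5)·I. We want v_3 with N^3 v_3 = 0 but N^2 v_3 ≠ 0; then v_{j-1} := N · v_j for j = 3, …, 2.

Pick v_3 = (0, 1, 0)ᵀ.
Then v_2 = N · v_3 = (1, -6, -4)ᵀ.
Then v_1 = N · v_2 = (-2, 0, 0)ᵀ.

Sanity check: (A − (5)·I) v_1 = (0, 0, 0)ᵀ = 0. ✓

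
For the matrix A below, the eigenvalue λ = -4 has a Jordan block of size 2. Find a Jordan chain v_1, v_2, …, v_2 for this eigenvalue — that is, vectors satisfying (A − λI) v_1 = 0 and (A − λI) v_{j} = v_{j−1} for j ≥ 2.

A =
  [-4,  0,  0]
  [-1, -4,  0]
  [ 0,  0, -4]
A Jordan chain for λ = -4 of length 2:
v_1 = (0, -1, 0)ᵀ
v_2 = (1, 0, 0)ᵀ

Let N = A − (-4)·I. We want v_2 with N^2 v_2 = 0 but N^1 v_2 ≠ 0; then v_{j-1} := N · v_j for j = 2, …, 2.

Pick v_2 = (1, 0, 0)ᵀ.
Then v_1 = N · v_2 = (0, -1, 0)ᵀ.

Sanity check: (A − (-4)·I) v_1 = (0, 0, 0)ᵀ = 0. ✓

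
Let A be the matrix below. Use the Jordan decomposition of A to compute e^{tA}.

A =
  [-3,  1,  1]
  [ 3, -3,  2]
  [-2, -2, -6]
e^{tA} =
  [t^2*exp(-4*t) + t*exp(-4*t) + exp(-4*t), t*exp(-4*t), t^2*exp(-4*t)/2 + t*exp(-4*t)]
  [t^2*exp(-4*t) + 3*t*exp(-4*t), t*exp(-4*t) + exp(-4*t), t^2*exp(-4*t)/2 + 2*t*exp(-4*t)]
  [-2*t^2*exp(-4*t) - 2*t*exp(-4*t), -2*t*exp(-4*t), -t^2*exp(-4*t) - 2*t*exp(-4*t) + exp(-4*t)]

Strategy: write A = P · J · P⁻¹ where J is a Jordan canonical form, so e^{tA} = P · e^{tJ} · P⁻¹, and e^{tJ} can be computed block-by-block.

A has Jordan form
J =
  [-4,  1,  0]
  [ 0, -4,  1]
  [ 0,  0, -4]
(up to reordering of blocks).

Per-block formulas:
  For a 3×3 Jordan block J_3(-4): exp(t · J_3(-4)) = e^(-4t)·(I + t·N + (t^2/2)·N^2), where N is the 3×3 nilpotent shift.

After assembling e^{tJ} and conjugating by P, we get:

e^{tA} =
  [t^2*exp(-4*t) + t*exp(-4*t) + exp(-4*t), t*exp(-4*t), t^2*exp(-4*t)/2 + t*exp(-4*t)]
  [t^2*exp(-4*t) + 3*t*exp(-4*t), t*exp(-4*t) + exp(-4*t), t^2*exp(-4*t)/2 + 2*t*exp(-4*t)]
  [-2*t^2*exp(-4*t) - 2*t*exp(-4*t), -2*t*exp(-4*t), -t^2*exp(-4*t) - 2*t*exp(-4*t) + exp(-4*t)]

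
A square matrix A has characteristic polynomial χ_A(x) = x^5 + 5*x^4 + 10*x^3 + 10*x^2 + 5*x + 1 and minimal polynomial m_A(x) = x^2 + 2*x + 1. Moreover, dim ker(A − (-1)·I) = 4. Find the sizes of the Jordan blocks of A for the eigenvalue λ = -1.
Block sizes for λ = -1: [2, 1, 1, 1]

Step 1 — from the characteristic polynomial, algebraic multiplicity of λ = -1 is 5. From dim ker(A − (-1)·I) = 4, there are exactly 4 Jordan blocks for λ = -1.
Step 2 — from the minimal polynomial, the factor (x + 1)^2 tells us the largest block for λ = -1 has size 2.
Step 3 — with total size 5, 4 blocks, and largest block 2, the block sizes (in nonincreasing order) are [2, 1, 1, 1].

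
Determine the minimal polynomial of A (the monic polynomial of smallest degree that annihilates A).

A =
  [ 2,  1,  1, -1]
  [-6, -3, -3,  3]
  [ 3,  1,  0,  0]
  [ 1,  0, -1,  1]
x^2

The characteristic polynomial is χ_A(x) = x^4, so the eigenvalues are known. The minimal polynomial is
  m_A(x) = Π_λ (x − λ)^{k_λ}
where k_λ is the size of the *largest* Jordan block for λ (equivalently, the smallest k with (A − λI)^k v = 0 for every generalised eigenvector v of λ).

  λ = 0: largest Jordan block has size 2, contributing (x − 0)^2

So m_A(x) = x^2 = x^2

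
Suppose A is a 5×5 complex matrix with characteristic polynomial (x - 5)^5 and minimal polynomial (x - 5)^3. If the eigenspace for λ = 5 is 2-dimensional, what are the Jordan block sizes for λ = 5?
Block sizes for λ = 5: [3, 2]

Step 1 — from the characteristic polynomial, algebraic multiplicity of λ = 5 is 5. From dim ker(A − (5)·I) = 2, there are exactly 2 Jordan blocks for λ = 5.
Step 2 — from the minimal polynomial, the factor (x − 5)^3 tells us the largest block for λ = 5 has size 3.
Step 3 — with total size 5, 2 blocks, and largest block 3, the block sizes (in nonincreasing order) are [3, 2].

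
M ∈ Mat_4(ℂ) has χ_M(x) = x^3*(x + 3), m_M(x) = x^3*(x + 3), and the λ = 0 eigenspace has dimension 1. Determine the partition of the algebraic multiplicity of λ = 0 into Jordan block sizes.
Block sizes for λ = 0: [3]

Step 1 — from the characteristic polynomial, algebraic multiplicity of λ = 0 is 3. From dim ker(M − (0)·I) = 1, there are exactly 1 Jordan blocks for λ = 0.
Step 2 — from the minimal polynomial, the factor (x − 0)^3 tells us the largest block for λ = 0 has size 3.
Step 3 — with total size 3, 1 blocks, and largest block 3, the block sizes (in nonincreasing order) are [3].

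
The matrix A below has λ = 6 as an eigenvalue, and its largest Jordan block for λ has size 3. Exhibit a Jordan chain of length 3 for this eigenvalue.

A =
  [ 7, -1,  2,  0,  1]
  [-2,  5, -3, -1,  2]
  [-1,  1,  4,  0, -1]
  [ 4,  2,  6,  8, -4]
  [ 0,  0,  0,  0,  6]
A Jordan chain for λ = 6 of length 3:
v_1 = (1, -1, -1, 2, 0)ᵀ
v_2 = (1, -2, -1, 4, 0)ᵀ
v_3 = (1, 0, 0, 0, 0)ᵀ

Let N = A − (6)·I. We want v_3 with N^3 v_3 = 0 but N^2 v_3 ≠ 0; then v_{j-1} := N · v_j for j = 3, …, 2.

Pick v_3 = (1, 0, 0, 0, 0)ᵀ.
Then v_2 = N · v_3 = (1, -2, -1, 4, 0)ᵀ.
Then v_1 = N · v_2 = (1, -1, -1, 2, 0)ᵀ.

Sanity check: (A − (6)·I) v_1 = (0, 0, 0, 0, 0)ᵀ = 0. ✓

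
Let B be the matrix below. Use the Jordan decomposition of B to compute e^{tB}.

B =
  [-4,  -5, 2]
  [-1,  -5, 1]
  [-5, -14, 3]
e^{tB} =
  [-t^2*exp(-2*t)/2 - 2*t*exp(-2*t) + exp(-2*t), -3*t^2*exp(-2*t)/2 - 5*t*exp(-2*t), t^2*exp(-2*t)/2 + 2*t*exp(-2*t)]
  [-t*exp(-2*t), -3*t*exp(-2*t) + exp(-2*t), t*exp(-2*t)]
  [-t^2*exp(-2*t)/2 - 5*t*exp(-2*t), -3*t^2*exp(-2*t)/2 - 14*t*exp(-2*t), t^2*exp(-2*t)/2 + 5*t*exp(-2*t) + exp(-2*t)]

Strategy: write B = P · J · P⁻¹ where J is a Jordan canonical form, so e^{tB} = P · e^{tJ} · P⁻¹, and e^{tJ} can be computed block-by-block.

B has Jordan form
J =
  [-2,  1,  0]
  [ 0, -2,  1]
  [ 0,  0, -2]
(up to reordering of blocks).

Per-block formulas:
  For a 3×3 Jordan block J_3(-2): exp(t · J_3(-2)) = e^(-2t)·(I + t·N + (t^2/2)·N^2), where N is the 3×3 nilpotent shift.

After assembling e^{tJ} and conjugating by P, we get:

e^{tB} =
  [-t^2*exp(-2*t)/2 - 2*t*exp(-2*t) + exp(-2*t), -3*t^2*exp(-2*t)/2 - 5*t*exp(-2*t), t^2*exp(-2*t)/2 + 2*t*exp(-2*t)]
  [-t*exp(-2*t), -3*t*exp(-2*t) + exp(-2*t), t*exp(-2*t)]
  [-t^2*exp(-2*t)/2 - 5*t*exp(-2*t), -3*t^2*exp(-2*t)/2 - 14*t*exp(-2*t), t^2*exp(-2*t)/2 + 5*t*exp(-2*t) + exp(-2*t)]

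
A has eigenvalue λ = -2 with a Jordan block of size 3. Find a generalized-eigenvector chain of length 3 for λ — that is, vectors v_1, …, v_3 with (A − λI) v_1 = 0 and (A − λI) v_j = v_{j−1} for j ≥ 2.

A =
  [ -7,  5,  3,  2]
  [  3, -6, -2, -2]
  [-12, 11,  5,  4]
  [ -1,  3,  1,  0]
A Jordan chain for λ = -2 of length 3:
v_1 = (2, -1, 5, 0)ᵀ
v_2 = (-5, 3, -12, -1)ᵀ
v_3 = (1, 0, 0, 0)ᵀ

Let N = A − (-2)·I. We want v_3 with N^3 v_3 = 0 but N^2 v_3 ≠ 0; then v_{j-1} := N · v_j for j = 3, …, 2.

Pick v_3 = (1, 0, 0, 0)ᵀ.
Then v_2 = N · v_3 = (-5, 3, -12, -1)ᵀ.
Then v_1 = N · v_2 = (2, -1, 5, 0)ᵀ.

Sanity check: (A − (-2)·I) v_1 = (0, 0, 0, 0)ᵀ = 0. ✓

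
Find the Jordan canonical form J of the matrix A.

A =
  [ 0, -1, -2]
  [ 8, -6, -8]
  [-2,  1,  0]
J_2(-2) ⊕ J_1(-2)

The characteristic polynomial is
  det(x·I − A) = x^3 + 6*x^2 + 12*x + 8 = (x + 2)^3

Eigenvalues and multiplicities (the geometric multiplicity of λ is n − rank(A − λI), which equals the number of Jordan blocks for λ):
  λ = -2: algebraic multiplicity = 3, geometric multiplicity = 2

Determining the block sizes for each eigenvalue:
  λ = -2: 2 blocks summing to 3 forces exactly one block of size 2 and the rest size 1 → block sizes [2, 1]

Assembling the blocks gives a Jordan form
J =
  [-2,  1,  0]
  [ 0, -2,  0]
  [ 0,  0, -2]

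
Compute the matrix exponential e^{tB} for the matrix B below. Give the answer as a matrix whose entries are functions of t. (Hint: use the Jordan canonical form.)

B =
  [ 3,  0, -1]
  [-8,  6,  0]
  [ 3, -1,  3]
e^{tB} =
  [-t^2*exp(4*t) - t*exp(4*t) + exp(4*t), t^2*exp(4*t)/2, t^2*exp(4*t) - t*exp(4*t)]
  [-4*t^2*exp(4*t) - 8*t*exp(4*t), 2*t^2*exp(4*t) + 2*t*exp(4*t) + exp(4*t), 4*t^2*exp(4*t)]
  [t^2*exp(4*t) + 3*t*exp(4*t), -t^2*exp(4*t)/2 - t*exp(4*t), -t^2*exp(4*t) - t*exp(4*t) + exp(4*t)]

Strategy: write B = P · J · P⁻¹ where J is a Jordan canonical form, so e^{tB} = P · e^{tJ} · P⁻¹, and e^{tJ} can be computed block-by-block.

B has Jordan form
J =
  [4, 1, 0]
  [0, 4, 1]
  [0, 0, 4]
(up to reordering of blocks).

Per-block formulas:
  For a 3×3 Jordan block J_3(4): exp(t · J_3(4)) = e^(4t)·(I + t·N + (t^2/2)·N^2), where N is the 3×3 nilpotent shift.

After assembling e^{tJ} and conjugating by P, we get:

e^{tB} =
  [-t^2*exp(4*t) - t*exp(4*t) + exp(4*t), t^2*exp(4*t)/2, t^2*exp(4*t) - t*exp(4*t)]
  [-4*t^2*exp(4*t) - 8*t*exp(4*t), 2*t^2*exp(4*t) + 2*t*exp(4*t) + exp(4*t), 4*t^2*exp(4*t)]
  [t^2*exp(4*t) + 3*t*exp(4*t), -t^2*exp(4*t)/2 - t*exp(4*t), -t^2*exp(4*t) - t*exp(4*t) + exp(4*t)]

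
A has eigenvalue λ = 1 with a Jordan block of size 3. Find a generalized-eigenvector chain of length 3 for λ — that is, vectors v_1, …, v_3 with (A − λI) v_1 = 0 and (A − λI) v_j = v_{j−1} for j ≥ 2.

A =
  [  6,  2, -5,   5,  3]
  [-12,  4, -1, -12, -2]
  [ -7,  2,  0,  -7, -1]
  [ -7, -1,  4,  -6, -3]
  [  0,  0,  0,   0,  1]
A Jordan chain for λ = 1 of length 3:
v_1 = (1, -5, -3, -2, 0)ᵀ
v_2 = (5, -12, -7, -7, 0)ᵀ
v_3 = (1, 0, 0, 0, 0)ᵀ

Let N = A − (1)·I. We want v_3 with N^3 v_3 = 0 but N^2 v_3 ≠ 0; then v_{j-1} := N · v_j for j = 3, …, 2.

Pick v_3 = (1, 0, 0, 0, 0)ᵀ.
Then v_2 = N · v_3 = (5, -12, -7, -7, 0)ᵀ.
Then v_1 = N · v_2 = (1, -5, -3, -2, 0)ᵀ.

Sanity check: (A − (1)·I) v_1 = (0, 0, 0, 0, 0)ᵀ = 0. ✓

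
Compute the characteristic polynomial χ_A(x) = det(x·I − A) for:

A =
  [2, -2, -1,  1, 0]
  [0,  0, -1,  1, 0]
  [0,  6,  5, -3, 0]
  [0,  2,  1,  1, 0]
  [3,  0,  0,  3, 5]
x^5 - 13*x^4 + 64*x^3 - 152*x^2 + 176*x - 80

Expanding det(x·I − A) (e.g. by cofactor expansion or by noting that A is similar to its Jordan form J, which has the same characteristic polynomial as A) gives
  χ_A(x) = x^5 - 13*x^4 + 64*x^3 - 152*x^2 + 176*x - 80
which factors as (x - 5)*(x - 2)^4. The eigenvalues (with algebraic multiplicities) are λ = 2 with multiplicity 4, λ = 5 with multiplicity 1.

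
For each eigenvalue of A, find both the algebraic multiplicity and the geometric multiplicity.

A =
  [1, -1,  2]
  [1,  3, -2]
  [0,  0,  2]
λ = 2: alg = 3, geom = 2

Step 1 — factor the characteristic polynomial to read off the algebraic multiplicities:
  χ_A(x) = (x - 2)^3

Step 2 — compute geometric multiplicities via the rank-nullity identity g(λ) = n − rank(A − λI):
  rank(A − (2)·I) = 1, so dim ker(A − (2)·I) = n − 1 = 2

Summary:
  λ = 2: algebraic multiplicity = 3, geometric multiplicity = 2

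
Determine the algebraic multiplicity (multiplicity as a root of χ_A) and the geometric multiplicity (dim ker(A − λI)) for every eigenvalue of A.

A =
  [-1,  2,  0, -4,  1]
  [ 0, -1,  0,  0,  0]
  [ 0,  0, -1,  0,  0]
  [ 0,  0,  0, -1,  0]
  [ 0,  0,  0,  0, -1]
λ = -1: alg = 5, geom = 4

Step 1 — factor the characteristic polynomial to read off the algebraic multiplicities:
  χ_A(x) = (x + 1)^5

Step 2 — compute geometric multiplicities via the rank-nullity identity g(λ) = n − rank(A − λI):
  rank(A − (-1)·I) = 1, so dim ker(A − (-1)·I) = n − 1 = 4

Summary:
  λ = -1: algebraic multiplicity = 5, geometric multiplicity = 4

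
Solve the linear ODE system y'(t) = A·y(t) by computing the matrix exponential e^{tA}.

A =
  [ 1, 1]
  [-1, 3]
e^{tA} =
  [-t*exp(2*t) + exp(2*t), t*exp(2*t)]
  [-t*exp(2*t), t*exp(2*t) + exp(2*t)]

Strategy: write A = P · J · P⁻¹ where J is a Jordan canonical form, so e^{tA} = P · e^{tJ} · P⁻¹, and e^{tJ} can be computed block-by-block.

A has Jordan form
J =
  [2, 1]
  [0, 2]
(up to reordering of blocks).

Per-block formulas:
  For a 2×2 Jordan block J_2(2): exp(t · J_2(2)) = e^(2t)·(I + t·N), where N is the 2×2 nilpotent shift.

After assembling e^{tJ} and conjugating by P, we get:

e^{tA} =
  [-t*exp(2*t) + exp(2*t), t*exp(2*t)]
  [-t*exp(2*t), t*exp(2*t) + exp(2*t)]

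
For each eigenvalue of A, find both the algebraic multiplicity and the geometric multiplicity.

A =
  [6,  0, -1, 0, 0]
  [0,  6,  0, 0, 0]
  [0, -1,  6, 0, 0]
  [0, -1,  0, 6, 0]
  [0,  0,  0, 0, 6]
λ = 6: alg = 5, geom = 3

Step 1 — factor the characteristic polynomial to read off the algebraic multiplicities:
  χ_A(x) = (x - 6)^5

Step 2 — compute geometric multiplicities via the rank-nullity identity g(λ) = n − rank(A − λI):
  rank(A − (6)·I) = 2, so dim ker(A − (6)·I) = n − 2 = 3

Summary:
  λ = 6: algebraic multiplicity = 5, geometric multiplicity = 3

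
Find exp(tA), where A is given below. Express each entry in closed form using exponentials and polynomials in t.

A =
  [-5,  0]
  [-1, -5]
e^{tA} =
  [exp(-5*t), 0]
  [-t*exp(-5*t), exp(-5*t)]

Strategy: write A = P · J · P⁻¹ where J is a Jordan canonical form, so e^{tA} = P · e^{tJ} · P⁻¹, and e^{tJ} can be computed block-by-block.

A has Jordan form
J =
  [-5,  1]
  [ 0, -5]
(up to reordering of blocks).

Per-block formulas:
  For a 2×2 Jordan block J_2(-5): exp(t · J_2(-5)) = e^(-5t)·(I + t·N), where N is the 2×2 nilpotent shift.

After assembling e^{tJ} and conjugating by P, we get:

e^{tA} =
  [exp(-5*t), 0]
  [-t*exp(-5*t), exp(-5*t)]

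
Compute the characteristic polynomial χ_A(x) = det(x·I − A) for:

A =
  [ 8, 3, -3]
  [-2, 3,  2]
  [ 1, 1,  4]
x^3 - 15*x^2 + 75*x - 125

Expanding det(x·I − A) (e.g. by cofactor expansion or by noting that A is similar to its Jordan form J, which has the same characteristic polynomial as A) gives
  χ_A(x) = x^3 - 15*x^2 + 75*x - 125
which factors as (x - 5)^3. The eigenvalues (with algebraic multiplicities) are λ = 5 with multiplicity 3.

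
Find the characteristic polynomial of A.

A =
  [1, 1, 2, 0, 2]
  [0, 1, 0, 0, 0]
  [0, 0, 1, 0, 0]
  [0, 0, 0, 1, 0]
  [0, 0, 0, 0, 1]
x^5 - 5*x^4 + 10*x^3 - 10*x^2 + 5*x - 1

Expanding det(x·I − A) (e.g. by cofactor expansion or by noting that A is similar to its Jordan form J, which has the same characteristic polynomial as A) gives
  χ_A(x) = x^5 - 5*x^4 + 10*x^3 - 10*x^2 + 5*x - 1
which factors as (x - 1)^5. The eigenvalues (with algebraic multiplicities) are λ = 1 with multiplicity 5.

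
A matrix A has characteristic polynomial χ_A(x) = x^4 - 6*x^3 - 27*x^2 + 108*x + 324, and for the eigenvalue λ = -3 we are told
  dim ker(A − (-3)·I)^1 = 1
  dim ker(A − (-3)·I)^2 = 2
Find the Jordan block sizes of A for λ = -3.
Block sizes for λ = -3: [2]

From the dimensions of kernels of powers, the number of Jordan blocks of size at least j is d_j − d_{j−1} where d_j = dim ker(N^j) (with d_0 = 0). Computing the differences gives [1, 1].
The number of blocks of size exactly k is (#blocks of size ≥ k) − (#blocks of size ≥ k + 1), so the partition is: 1 block(s) of size 2.
In nonincreasing order the block sizes are [2].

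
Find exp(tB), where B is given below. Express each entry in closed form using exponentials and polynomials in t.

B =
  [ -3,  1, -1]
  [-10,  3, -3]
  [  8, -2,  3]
e^{tB} =
  [-t^2*exp(t) - 4*t*exp(t) + exp(t), t*exp(t), -t^2*exp(t)/2 - t*exp(t)]
  [-2*t^2*exp(t) - 10*t*exp(t), 2*t*exp(t) + exp(t), -t^2*exp(t) - 3*t*exp(t)]
  [2*t^2*exp(t) + 8*t*exp(t), -2*t*exp(t), t^2*exp(t) + 2*t*exp(t) + exp(t)]

Strategy: write B = P · J · P⁻¹ where J is a Jordan canonical form, so e^{tB} = P · e^{tJ} · P⁻¹, and e^{tJ} can be computed block-by-block.

B has Jordan form
J =
  [1, 1, 0]
  [0, 1, 1]
  [0, 0, 1]
(up to reordering of blocks).

Per-block formulas:
  For a 3×3 Jordan block J_3(1): exp(t · J_3(1)) = e^(1t)·(I + t·N + (t^2/2)·N^2), where N is the 3×3 nilpotent shift.

After assembling e^{tJ} and conjugating by P, we get:

e^{tB} =
  [-t^2*exp(t) - 4*t*exp(t) + exp(t), t*exp(t), -t^2*exp(t)/2 - t*exp(t)]
  [-2*t^2*exp(t) - 10*t*exp(t), 2*t*exp(t) + exp(t), -t^2*exp(t) - 3*t*exp(t)]
  [2*t^2*exp(t) + 8*t*exp(t), -2*t*exp(t), t^2*exp(t) + 2*t*exp(t) + exp(t)]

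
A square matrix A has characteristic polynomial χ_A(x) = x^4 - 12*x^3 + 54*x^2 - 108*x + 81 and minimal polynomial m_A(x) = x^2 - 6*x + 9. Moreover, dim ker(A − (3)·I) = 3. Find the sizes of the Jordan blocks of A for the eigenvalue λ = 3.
Block sizes for λ = 3: [2, 1, 1]

Step 1 — from the characteristic polynomial, algebraic multiplicity of λ = 3 is 4. From dim ker(A − (3)·I) = 3, there are exactly 3 Jordan blocks for λ = 3.
Step 2 — from the minimal polynomial, the factor (x − 3)^2 tells us the largest block for λ = 3 has size 2.
Step 3 — with total size 4, 3 blocks, and largest block 2, the block sizes (in nonincreasing order) are [2, 1, 1].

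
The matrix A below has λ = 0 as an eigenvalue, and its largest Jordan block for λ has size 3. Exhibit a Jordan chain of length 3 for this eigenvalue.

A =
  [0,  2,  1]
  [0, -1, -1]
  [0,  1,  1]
A Jordan chain for λ = 0 of length 3:
v_1 = (-1, 0, 0)ᵀ
v_2 = (2, -1, 1)ᵀ
v_3 = (0, 1, 0)ᵀ

Let N = A − (0)·I. We want v_3 with N^3 v_3 = 0 but N^2 v_3 ≠ 0; then v_{j-1} := N · v_j for j = 3, …, 2.

Pick v_3 = (0, 1, 0)ᵀ.
Then v_2 = N · v_3 = (2, -1, 1)ᵀ.
Then v_1 = N · v_2 = (-1, 0, 0)ᵀ.

Sanity check: (A − (0)·I) v_1 = (0, 0, 0)ᵀ = 0. ✓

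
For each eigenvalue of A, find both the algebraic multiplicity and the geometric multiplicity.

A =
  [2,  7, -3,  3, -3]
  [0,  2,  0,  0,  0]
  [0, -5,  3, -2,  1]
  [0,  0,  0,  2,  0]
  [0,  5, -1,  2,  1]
λ = 2: alg = 5, geom = 3

Step 1 — factor the characteristic polynomial to read off the algebraic multiplicities:
  χ_A(x) = (x - 2)^5

Step 2 — compute geometric multiplicities via the rank-nullity identity g(λ) = n − rank(A − λI):
  rank(A − (2)·I) = 2, so dim ker(A − (2)·I) = n − 2 = 3

Summary:
  λ = 2: algebraic multiplicity = 5, geometric multiplicity = 3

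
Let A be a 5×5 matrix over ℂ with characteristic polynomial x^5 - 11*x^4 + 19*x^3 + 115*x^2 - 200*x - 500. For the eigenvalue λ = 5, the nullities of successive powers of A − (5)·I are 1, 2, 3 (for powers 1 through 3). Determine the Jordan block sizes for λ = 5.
Block sizes for λ = 5: [3]

From the dimensions of kernels of powers, the number of Jordan blocks of size at least j is d_j − d_{j−1} where d_j = dim ker(N^j) (with d_0 = 0). Computing the differences gives [1, 1, 1].
The number of blocks of size exactly k is (#blocks of size ≥ k) − (#blocks of size ≥ k + 1), so the partition is: 1 block(s) of size 3.
In nonincreasing order the block sizes are [3].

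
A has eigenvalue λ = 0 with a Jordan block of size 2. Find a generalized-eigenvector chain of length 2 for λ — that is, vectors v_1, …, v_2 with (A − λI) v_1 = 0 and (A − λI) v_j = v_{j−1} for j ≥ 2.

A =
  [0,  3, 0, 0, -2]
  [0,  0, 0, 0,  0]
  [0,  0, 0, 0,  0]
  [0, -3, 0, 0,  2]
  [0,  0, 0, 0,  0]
A Jordan chain for λ = 0 of length 2:
v_1 = (3, 0, 0, -3, 0)ᵀ
v_2 = (0, 1, 0, 0, 0)ᵀ

Let N = A − (0)·I. We want v_2 with N^2 v_2 = 0 but N^1 v_2 ≠ 0; then v_{j-1} := N · v_j for j = 2, …, 2.

Pick v_2 = (0, 1, 0, 0, 0)ᵀ.
Then v_1 = N · v_2 = (3, 0, 0, -3, 0)ᵀ.

Sanity check: (A − (0)·I) v_1 = (0, 0, 0, 0, 0)ᵀ = 0. ✓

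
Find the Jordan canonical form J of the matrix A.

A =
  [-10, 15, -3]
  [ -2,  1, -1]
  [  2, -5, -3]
J_2(-4) ⊕ J_1(-4)

The characteristic polynomial is
  det(x·I − A) = x^3 + 12*x^2 + 48*x + 64 = (x + 4)^3

Eigenvalues and multiplicities (the geometric multiplicity of λ is n − rank(A − λI), which equals the number of Jordan blocks for λ):
  λ = -4: algebraic multiplicity = 3, geometric multiplicity = 2

Determining the block sizes for each eigenvalue:
  λ = -4: 2 blocks summing to 3 forces exactly one block of size 2 and the rest size 1 → block sizes [2, 1]

Assembling the blocks gives a Jordan form
J =
  [-4,  1,  0]
  [ 0, -4,  0]
  [ 0,  0, -4]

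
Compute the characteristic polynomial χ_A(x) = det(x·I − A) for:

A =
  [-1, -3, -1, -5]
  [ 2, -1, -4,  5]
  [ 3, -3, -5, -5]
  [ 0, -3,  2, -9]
x^4 + 16*x^3 + 96*x^2 + 256*x + 256

Expanding det(x·I − A) (e.g. by cofactor expansion or by noting that A is similar to its Jordan form J, which has the same characteristic polynomial as A) gives
  χ_A(x) = x^4 + 16*x^3 + 96*x^2 + 256*x + 256
which factors as (x + 4)^4. The eigenvalues (with algebraic multiplicities) are λ = -4 with multiplicity 4.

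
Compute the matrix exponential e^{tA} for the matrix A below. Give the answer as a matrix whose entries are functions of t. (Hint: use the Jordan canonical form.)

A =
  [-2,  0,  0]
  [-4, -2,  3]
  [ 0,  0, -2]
e^{tA} =
  [exp(-2*t), 0, 0]
  [-4*t*exp(-2*t), exp(-2*t), 3*t*exp(-2*t)]
  [0, 0, exp(-2*t)]

Strategy: write A = P · J · P⁻¹ where J is a Jordan canonical form, so e^{tA} = P · e^{tJ} · P⁻¹, and e^{tJ} can be computed block-by-block.

A has Jordan form
J =
  [-2,  1,  0]
  [ 0, -2,  0]
  [ 0,  0, -2]
(up to reordering of blocks).

Per-block formulas:
  For a 2×2 Jordan block J_2(-2): exp(t · J_2(-2)) = e^(-2t)·(I + t·N), where N is the 2×2 nilpotent shift.
  For a 1×1 block at λ = -2: exp(t · [-2]) = [e^(-2t)].

After assembling e^{tJ} and conjugating by P, we get:

e^{tA} =
  [exp(-2*t), 0, 0]
  [-4*t*exp(-2*t), exp(-2*t), 3*t*exp(-2*t)]
  [0, 0, exp(-2*t)]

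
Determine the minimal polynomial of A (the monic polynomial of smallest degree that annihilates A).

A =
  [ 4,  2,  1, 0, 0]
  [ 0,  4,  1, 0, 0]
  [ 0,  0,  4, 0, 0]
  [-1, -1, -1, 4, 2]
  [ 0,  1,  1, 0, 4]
x^3 - 12*x^2 + 48*x - 64

The characteristic polynomial is χ_A(x) = (x - 4)^5, so the eigenvalues are known. The minimal polynomial is
  m_A(x) = Π_λ (x − λ)^{k_λ}
where k_λ is the size of the *largest* Jordan block for λ (equivalently, the smallest k with (A − λI)^k v = 0 for every generalised eigenvector v of λ).

  λ = 4: largest Jordan block has size 3, contributing (x − 4)^3

So m_A(x) = (x - 4)^3 = x^3 - 12*x^2 + 48*x - 64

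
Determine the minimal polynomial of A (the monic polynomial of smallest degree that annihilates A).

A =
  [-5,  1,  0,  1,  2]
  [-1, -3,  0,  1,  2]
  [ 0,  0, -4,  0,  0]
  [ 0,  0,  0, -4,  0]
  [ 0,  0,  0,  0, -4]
x^2 + 8*x + 16

The characteristic polynomial is χ_A(x) = (x + 4)^5, so the eigenvalues are known. The minimal polynomial is
  m_A(x) = Π_λ (x − λ)^{k_λ}
where k_λ is the size of the *largest* Jordan block for λ (equivalently, the smallest k with (A − λI)^k v = 0 for every generalised eigenvector v of λ).

  λ = -4: largest Jordan block has size 2, contributing (x + 4)^2

So m_A(x) = (x + 4)^2 = x^2 + 8*x + 16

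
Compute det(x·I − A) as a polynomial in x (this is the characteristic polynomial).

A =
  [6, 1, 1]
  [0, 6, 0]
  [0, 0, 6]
x^3 - 18*x^2 + 108*x - 216

Expanding det(x·I − A) (e.g. by cofactor expansion or by noting that A is similar to its Jordan form J, which has the same characteristic polynomial as A) gives
  χ_A(x) = x^3 - 18*x^2 + 108*x - 216
which factors as (x - 6)^3. The eigenvalues (with algebraic multiplicities) are λ = 6 with multiplicity 3.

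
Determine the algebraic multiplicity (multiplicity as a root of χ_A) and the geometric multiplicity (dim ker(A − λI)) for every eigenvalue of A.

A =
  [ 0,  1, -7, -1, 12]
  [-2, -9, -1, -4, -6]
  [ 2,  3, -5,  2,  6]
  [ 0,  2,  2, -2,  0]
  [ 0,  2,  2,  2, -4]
λ = -4: alg = 5, geom = 3

Step 1 — factor the characteristic polynomial to read off the algebraic multiplicities:
  χ_A(x) = (x + 4)^5

Step 2 — compute geometric multiplicities via the rank-nullity identity g(λ) = n − rank(A − λI):
  rank(A − (-4)·I) = 2, so dim ker(A − (-4)·I) = n − 2 = 3

Summary:
  λ = -4: algebraic multiplicity = 5, geometric multiplicity = 3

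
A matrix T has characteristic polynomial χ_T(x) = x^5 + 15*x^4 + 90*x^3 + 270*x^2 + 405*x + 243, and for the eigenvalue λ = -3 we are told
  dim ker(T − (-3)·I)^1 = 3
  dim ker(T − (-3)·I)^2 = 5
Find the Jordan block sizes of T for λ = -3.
Block sizes for λ = -3: [2, 2, 1]

From the dimensions of kernels of powers, the number of Jordan blocks of size at least j is d_j − d_{j−1} where d_j = dim ker(N^j) (with d_0 = 0). Computing the differences gives [3, 2].
The number of blocks of size exactly k is (#blocks of size ≥ k) − (#blocks of size ≥ k + 1), so the partition is: 1 block(s) of size 1, 2 block(s) of size 2.
In nonincreasing order the block sizes are [2, 2, 1].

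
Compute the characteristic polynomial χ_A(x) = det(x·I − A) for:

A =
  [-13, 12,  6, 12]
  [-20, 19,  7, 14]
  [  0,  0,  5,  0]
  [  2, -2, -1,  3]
x^4 - 14*x^3 + 60*x^2 - 50*x - 125

Expanding det(x·I − A) (e.g. by cofactor expansion or by noting that A is similar to its Jordan form J, which has the same characteristic polynomial as A) gives
  χ_A(x) = x^4 - 14*x^3 + 60*x^2 - 50*x - 125
which factors as (x - 5)^3*(x + 1). The eigenvalues (with algebraic multiplicities) are λ = -1 with multiplicity 1, λ = 5 with multiplicity 3.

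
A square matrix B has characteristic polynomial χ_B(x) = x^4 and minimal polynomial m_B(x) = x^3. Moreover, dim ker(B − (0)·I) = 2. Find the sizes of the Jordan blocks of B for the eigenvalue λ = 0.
Block sizes for λ = 0: [3, 1]

Step 1 — from the characteristic polynomial, algebraic multiplicity of λ = 0 is 4. From dim ker(B − (0)·I) = 2, there are exactly 2 Jordan blocks for λ = 0.
Step 2 — from the minimal polynomial, the factor (x − 0)^3 tells us the largest block for λ = 0 has size 3.
Step 3 — with total size 4, 2 blocks, and largest block 3, the block sizes (in nonincreasing order) are [3, 1].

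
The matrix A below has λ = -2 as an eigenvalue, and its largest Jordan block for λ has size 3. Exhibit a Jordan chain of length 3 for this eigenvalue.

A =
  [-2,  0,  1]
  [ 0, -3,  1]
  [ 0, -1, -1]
A Jordan chain for λ = -2 of length 3:
v_1 = (-1, 0, 0)ᵀ
v_2 = (0, -1, -1)ᵀ
v_3 = (0, 1, 0)ᵀ

Let N = A − (-2)·I. We want v_3 with N^3 v_3 = 0 but N^2 v_3 ≠ 0; then v_{j-1} := N · v_j for j = 3, …, 2.

Pick v_3 = (0, 1, 0)ᵀ.
Then v_2 = N · v_3 = (0, -1, -1)ᵀ.
Then v_1 = N · v_2 = (-1, 0, 0)ᵀ.

Sanity check: (A − (-2)·I) v_1 = (0, 0, 0)ᵀ = 0. ✓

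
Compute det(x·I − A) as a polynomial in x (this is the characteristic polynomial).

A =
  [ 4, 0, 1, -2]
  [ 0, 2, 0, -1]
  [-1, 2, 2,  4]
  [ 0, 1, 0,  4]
x^4 - 12*x^3 + 54*x^2 - 108*x + 81

Expanding det(x·I − A) (e.g. by cofactor expansion or by noting that A is similar to its Jordan form J, which has the same characteristic polynomial as A) gives
  χ_A(x) = x^4 - 12*x^3 + 54*x^2 - 108*x + 81
which factors as (x - 3)^4. The eigenvalues (with algebraic multiplicities) are λ = 3 with multiplicity 4.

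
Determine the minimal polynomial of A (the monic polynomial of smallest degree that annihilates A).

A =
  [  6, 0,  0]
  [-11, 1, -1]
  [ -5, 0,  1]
x^3 - 8*x^2 + 13*x - 6

The characteristic polynomial is χ_A(x) = (x - 6)*(x - 1)^2, so the eigenvalues are known. The minimal polynomial is
  m_A(x) = Π_λ (x − λ)^{k_λ}
where k_λ is the size of the *largest* Jordan block for λ (equivalently, the smallest k with (A − λI)^k v = 0 for every generalised eigenvector v of λ).

  λ = 1: largest Jordan block has size 2, contributing (x − 1)^2
  λ = 6: largest Jordan block has size 1, contributing (x − 6)

So m_A(x) = (x - 6)*(x - 1)^2 = x^3 - 8*x^2 + 13*x - 6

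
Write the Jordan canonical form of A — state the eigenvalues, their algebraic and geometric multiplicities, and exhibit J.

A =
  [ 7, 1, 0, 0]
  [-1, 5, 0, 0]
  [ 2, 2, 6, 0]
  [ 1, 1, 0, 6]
J_2(6) ⊕ J_1(6) ⊕ J_1(6)

The characteristic polynomial is
  det(x·I − A) = x^4 - 24*x^3 + 216*x^2 - 864*x + 1296 = (x - 6)^4

Eigenvalues and multiplicities (the geometric multiplicity of λ is n − rank(A − λI), which equals the number of Jordan blocks for λ):
  λ = 6: algebraic multiplicity = 4, geometric multiplicity = 3

Determining the block sizes for each eigenvalue:
  λ = 6: 3 blocks summing to 4 forces exactly one block of size 2 and the rest size 1 → block sizes [2, 1, 1]

Assembling the blocks gives a Jordan form
J =
  [6, 1, 0, 0]
  [0, 6, 0, 0]
  [0, 0, 6, 0]
  [0, 0, 0, 6]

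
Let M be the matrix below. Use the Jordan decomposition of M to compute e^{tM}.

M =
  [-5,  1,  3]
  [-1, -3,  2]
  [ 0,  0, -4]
e^{tM} =
  [-t*exp(-4*t) + exp(-4*t), t*exp(-4*t), -t^2*exp(-4*t)/2 + 3*t*exp(-4*t)]
  [-t*exp(-4*t), t*exp(-4*t) + exp(-4*t), -t^2*exp(-4*t)/2 + 2*t*exp(-4*t)]
  [0, 0, exp(-4*t)]

Strategy: write M = P · J · P⁻¹ where J is a Jordan canonical form, so e^{tM} = P · e^{tJ} · P⁻¹, and e^{tJ} can be computed block-by-block.

M has Jordan form
J =
  [-4,  1,  0]
  [ 0, -4,  1]
  [ 0,  0, -4]
(up to reordering of blocks).

Per-block formulas:
  For a 3×3 Jordan block J_3(-4): exp(t · J_3(-4)) = e^(-4t)·(I + t·N + (t^2/2)·N^2), where N is the 3×3 nilpotent shift.

After assembling e^{tJ} and conjugating by P, we get:

e^{tM} =
  [-t*exp(-4*t) + exp(-4*t), t*exp(-4*t), -t^2*exp(-4*t)/2 + 3*t*exp(-4*t)]
  [-t*exp(-4*t), t*exp(-4*t) + exp(-4*t), -t^2*exp(-4*t)/2 + 2*t*exp(-4*t)]
  [0, 0, exp(-4*t)]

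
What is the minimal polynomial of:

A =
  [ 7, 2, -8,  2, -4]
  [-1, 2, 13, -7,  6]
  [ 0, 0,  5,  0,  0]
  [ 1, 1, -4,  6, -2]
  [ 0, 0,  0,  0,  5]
x^3 - 15*x^2 + 75*x - 125

The characteristic polynomial is χ_A(x) = (x - 5)^5, so the eigenvalues are known. The minimal polynomial is
  m_A(x) = Π_λ (x − λ)^{k_λ}
where k_λ is the size of the *largest* Jordan block for λ (equivalently, the smallest k with (A − λI)^k v = 0 for every generalised eigenvector v of λ).

  λ = 5: largest Jordan block has size 3, contributing (x − 5)^3

So m_A(x) = (x - 5)^3 = x^3 - 15*x^2 + 75*x - 125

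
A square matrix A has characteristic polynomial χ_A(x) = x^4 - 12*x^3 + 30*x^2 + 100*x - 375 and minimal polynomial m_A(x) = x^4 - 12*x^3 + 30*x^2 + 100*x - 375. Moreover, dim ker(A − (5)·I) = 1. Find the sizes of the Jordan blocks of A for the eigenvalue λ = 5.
Block sizes for λ = 5: [3]

Step 1 — from the characteristic polynomial, algebraic multiplicity of λ = 5 is 3. From dim ker(A − (5)·I) = 1, there are exactly 1 Jordan blocks for λ = 5.
Step 2 — from the minimal polynomial, the factor (x − 5)^3 tells us the largest block for λ = 5 has size 3.
Step 3 — with total size 3, 1 blocks, and largest block 3, the block sizes (in nonincreasing order) are [3].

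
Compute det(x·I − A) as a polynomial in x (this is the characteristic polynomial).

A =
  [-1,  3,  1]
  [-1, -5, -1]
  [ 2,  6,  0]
x^3 + 6*x^2 + 12*x + 8

Expanding det(x·I − A) (e.g. by cofactor expansion or by noting that A is similar to its Jordan form J, which has the same characteristic polynomial as A) gives
  χ_A(x) = x^3 + 6*x^2 + 12*x + 8
which factors as (x + 2)^3. The eigenvalues (with algebraic multiplicities) are λ = -2 with multiplicity 3.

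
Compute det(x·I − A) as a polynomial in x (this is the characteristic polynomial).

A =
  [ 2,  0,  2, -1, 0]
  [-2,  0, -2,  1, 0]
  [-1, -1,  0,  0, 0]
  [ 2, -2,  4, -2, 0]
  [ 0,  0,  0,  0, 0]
x^5

Expanding det(x·I − A) (e.g. by cofactor expansion or by noting that A is similar to its Jordan form J, which has the same characteristic polynomial as A) gives
  χ_A(x) = x^5
which factors as x^5. The eigenvalues (with algebraic multiplicities) are λ = 0 with multiplicity 5.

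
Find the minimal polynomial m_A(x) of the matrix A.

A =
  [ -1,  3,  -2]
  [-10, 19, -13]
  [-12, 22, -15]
x^3 - 3*x^2 + 3*x - 1

The characteristic polynomial is χ_A(x) = (x - 1)^3, so the eigenvalues are known. The minimal polynomial is
  m_A(x) = Π_λ (x − λ)^{k_λ}
where k_λ is the size of the *largest* Jordan block for λ (equivalently, the smallest k with (A − λI)^k v = 0 for every generalised eigenvector v of λ).

  λ = 1: largest Jordan block has size 3, contributing (x − 1)^3

So m_A(x) = (x - 1)^3 = x^3 - 3*x^2 + 3*x - 1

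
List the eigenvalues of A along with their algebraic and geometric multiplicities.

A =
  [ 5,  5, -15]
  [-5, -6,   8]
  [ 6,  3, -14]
λ = -5: alg = 3, geom = 1

Step 1 — factor the characteristic polynomial to read off the algebraic multiplicities:
  χ_A(x) = (x + 5)^3

Step 2 — compute geometric multiplicities via the rank-nullity identity g(λ) = n − rank(A − λI):
  rank(A − (-5)·I) = 2, so dim ker(A − (-5)·I) = n − 2 = 1

Summary:
  λ = -5: algebraic multiplicity = 3, geometric multiplicity = 1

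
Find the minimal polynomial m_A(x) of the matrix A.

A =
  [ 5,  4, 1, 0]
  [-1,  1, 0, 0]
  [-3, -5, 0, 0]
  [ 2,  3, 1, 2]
x^3 - 6*x^2 + 12*x - 8

The characteristic polynomial is χ_A(x) = (x - 2)^4, so the eigenvalues are known. The minimal polynomial is
  m_A(x) = Π_λ (x − λ)^{k_λ}
where k_λ is the size of the *largest* Jordan block for λ (equivalently, the smallest k with (A − λI)^k v = 0 for every generalised eigenvector v of λ).

  λ = 2: largest Jordan block has size 3, contributing (x − 2)^3

So m_A(x) = (x - 2)^3 = x^3 - 6*x^2 + 12*x - 8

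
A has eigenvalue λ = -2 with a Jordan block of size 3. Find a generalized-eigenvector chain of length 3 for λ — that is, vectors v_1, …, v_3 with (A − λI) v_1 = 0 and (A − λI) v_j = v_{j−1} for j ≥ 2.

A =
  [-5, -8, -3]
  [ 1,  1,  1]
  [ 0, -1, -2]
A Jordan chain for λ = -2 of length 3:
v_1 = (1, 0, -1)ᵀ
v_2 = (-3, 1, 0)ᵀ
v_3 = (1, 0, 0)ᵀ

Let N = A − (-2)·I. We want v_3 with N^3 v_3 = 0 but N^2 v_3 ≠ 0; then v_{j-1} := N · v_j for j = 3, …, 2.

Pick v_3 = (1, 0, 0)ᵀ.
Then v_2 = N · v_3 = (-3, 1, 0)ᵀ.
Then v_1 = N · v_2 = (1, 0, -1)ᵀ.

Sanity check: (A − (-2)·I) v_1 = (0, 0, 0)ᵀ = 0. ✓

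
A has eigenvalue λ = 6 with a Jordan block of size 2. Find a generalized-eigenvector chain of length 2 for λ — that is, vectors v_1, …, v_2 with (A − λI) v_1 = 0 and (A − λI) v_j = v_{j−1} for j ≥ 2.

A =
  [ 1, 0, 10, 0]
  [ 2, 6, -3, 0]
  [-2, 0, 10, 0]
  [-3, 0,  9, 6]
A Jordan chain for λ = 6 of length 2:
v_1 = (0, 1, 0, 3)ᵀ
v_2 = (2, 0, 1, 0)ᵀ

Let N = A − (6)·I. We want v_2 with N^2 v_2 = 0 but N^1 v_2 ≠ 0; then v_{j-1} := N · v_j for j = 2, …, 2.

Pick v_2 = (2, 0, 1, 0)ᵀ.
Then v_1 = N · v_2 = (0, 1, 0, 3)ᵀ.

Sanity check: (A − (6)·I) v_1 = (0, 0, 0, 0)ᵀ = 0. ✓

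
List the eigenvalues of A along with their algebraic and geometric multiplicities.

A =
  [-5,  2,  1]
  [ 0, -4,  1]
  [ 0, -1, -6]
λ = -5: alg = 3, geom = 1

Step 1 — factor the characteristic polynomial to read off the algebraic multiplicities:
  χ_A(x) = (x + 5)^3

Step 2 — compute geometric multiplicities via the rank-nullity identity g(λ) = n − rank(A − λI):
  rank(A − (-5)·I) = 2, so dim ker(A − (-5)·I) = n − 2 = 1

Summary:
  λ = -5: algebraic multiplicity = 3, geometric multiplicity = 1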